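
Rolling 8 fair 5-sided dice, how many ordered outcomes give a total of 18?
Coefficient of x^18 in (x + x² + ... + x^5)^8. By inclusion-exclusion on dice exceeding 5: Σ_j (-1)^j C(8,j)·C(18-1-5j, 7) = C(8,0)·C(17,7) - C(8,1)·C(12,7) + C(8,2)·C(7,7) = 1·19448 - 8·792 + 28·1 = 13140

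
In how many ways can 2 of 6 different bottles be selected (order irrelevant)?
C(6,2) = 6!/(2!×4!) = 15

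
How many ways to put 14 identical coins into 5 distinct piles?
C(14+5-1, 5-1) = C(18, 4) = 3060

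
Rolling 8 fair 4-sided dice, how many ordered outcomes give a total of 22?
Coefficient of x^22 in (x + x² + ... + x^4)^8. By inclusion-exclusion on dice exceeding 4: Σ_j (-1)^j C(8,j)·C(22-1-4j, 7) = C(8,0)·C(21,7) - C(8,1)·C(17,7) + C(8,2)·C(13,7) - C(8,3)·C(9,7) = 1·116280 - 8·19448 + 28·1716 - 56·36 = 6728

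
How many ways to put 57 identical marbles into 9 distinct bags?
C(57+9-1, 9-1) = C(65, 8) = 5047381560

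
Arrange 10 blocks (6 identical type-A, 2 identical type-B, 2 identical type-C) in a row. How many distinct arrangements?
10! / (6! × 2! × 2!) = 1260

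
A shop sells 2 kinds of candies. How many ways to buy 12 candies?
C(12+2-1, 2-1) = C(13, 1) = 13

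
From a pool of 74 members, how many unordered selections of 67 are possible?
C(74,67) = 74!/(67!×7!) = 1799579064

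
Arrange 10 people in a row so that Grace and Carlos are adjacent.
Treat as block: (10-1)! × 2! = 362880 × 2 = 725760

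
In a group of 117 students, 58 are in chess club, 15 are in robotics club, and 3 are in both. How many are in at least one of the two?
|A∪B| = |A| + |B| - |A∩B| = 58 + 15 - 3 = 70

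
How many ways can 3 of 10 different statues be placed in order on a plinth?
P(10,3) = 10!/(10-3)! = 720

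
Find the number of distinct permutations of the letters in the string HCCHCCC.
7! / (5! × 2!) = 21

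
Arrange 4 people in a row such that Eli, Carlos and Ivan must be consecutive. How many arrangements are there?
Treat the 3 as one block: (4-3+1)! × 3! = 2 × 6 = 12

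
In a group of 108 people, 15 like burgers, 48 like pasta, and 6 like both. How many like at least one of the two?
|A∪B| = |A| + |B| - |A∩B| = 15 + 48 - 6 = 57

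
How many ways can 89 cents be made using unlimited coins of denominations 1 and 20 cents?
Coefficient of x^89 in 1/(1-x^1) · 1/(1-x^20). Use j coins of 20 for j = 0..⌊89/20⌋ = 4, the rest in 1s: 4 + 1 = 5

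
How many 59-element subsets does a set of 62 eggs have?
C(62,59) = 62!/(59!×3!) = 37820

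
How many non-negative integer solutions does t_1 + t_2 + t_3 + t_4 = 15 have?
C(15+4-1, 4-1) = C(18, 3) = 816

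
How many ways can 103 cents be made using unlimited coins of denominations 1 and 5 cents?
Coefficient of x^103 in 1/(1-x^1) · 1/(1-x^5). Use j coins of 5 for j = 0..⌊103/5⌋ = 20, the rest in 1s: 20 + 1 = 21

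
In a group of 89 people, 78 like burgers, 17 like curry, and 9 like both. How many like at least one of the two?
|A∪B| = |A| + |B| - |A∩B| = 78 + 17 - 9 = 86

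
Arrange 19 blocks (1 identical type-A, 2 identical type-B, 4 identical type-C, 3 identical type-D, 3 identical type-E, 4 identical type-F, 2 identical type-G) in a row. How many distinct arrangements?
19! / (1! × 2! × 4! × 3! × 3! × 4! × 2!) = 1466593128000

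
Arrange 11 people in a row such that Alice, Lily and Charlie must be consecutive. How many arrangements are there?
Treat the 3 as one block: (11-3+1)! × 3! = 362880 × 6 = 2177280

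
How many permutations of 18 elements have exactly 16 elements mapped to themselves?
Choose the 16 fixed points C(18,16) = 153, derange the rest: !2 = Σ_{j=0}^{2} (-1)^j·2!/j! = 2 - 2 + 1 = 1. Product = 153 × 1 = 153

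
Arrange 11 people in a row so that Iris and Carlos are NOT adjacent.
Total - adjacent = 11! - (11-1)!×2 = 39916800 - 7257600 = 32659200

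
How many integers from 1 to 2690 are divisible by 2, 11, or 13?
⌊2690/2⌋+⌊2690/11⌋+⌊2690/13⌋ - ⌊2690/22⌋-⌊2690/26⌋-⌊2690/143⌋ + ⌊2690/286⌋ = 1345+244+206 - 122-103-18 + 9 = 1561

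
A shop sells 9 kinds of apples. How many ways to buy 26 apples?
C(26+9-1, 9-1) = C(34, 8) = 18156204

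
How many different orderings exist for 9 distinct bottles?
9! = 362880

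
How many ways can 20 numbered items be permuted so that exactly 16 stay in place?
Choose the 16 fixed points C(20,16) = 4845, derange the rest: !4 = Σ_{j=0}^{4} (-1)^j·4!/j! = 24 - 24 + 12 - 4 + 1 = 9. Product = 4845 × 9 = 43605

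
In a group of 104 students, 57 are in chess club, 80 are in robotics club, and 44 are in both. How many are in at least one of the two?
|A∪B| = |A| + |B| - |A∩B| = 57 + 80 - 44 = 93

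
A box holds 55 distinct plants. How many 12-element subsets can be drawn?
C(55,12) = 55!/(12!×43!) = 438729741450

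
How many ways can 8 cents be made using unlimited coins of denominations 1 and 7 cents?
Coefficient of x^8 in 1/(1-x^1) · 1/(1-x^7). Use j coins of 7 for j = 0..⌊8/7⌋ = 1, the rest in 1s: 1 + 1 = 2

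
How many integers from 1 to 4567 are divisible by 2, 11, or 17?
⌊4567/2⌋+⌊4567/11⌋+⌊4567/17⌋ - ⌊4567/22⌋-⌊4567/34⌋-⌊4567/187⌋ + ⌊4567/374⌋ = 2283+415+268 - 207-134-24 + 12 = 2613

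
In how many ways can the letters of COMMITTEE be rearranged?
9! / (1! × 1! × 2! × 1! × 2! × 2!) = 45360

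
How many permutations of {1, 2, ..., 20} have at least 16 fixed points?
Exactly j fixed points: C(20,j)·!(20-j); sum over j ≥ 16 (derangement numbers via !m = (m-1)·(!(m-1) + !(m-2)): !0..!4 = 1, 0, 1, 2, 9). Σ_{j=16}^{20} C(20,j)·!(20-j) = C(20,16)·!4 + C(20,17)·!3 + C(20,18)·!2 + C(20,19)·!1 + C(20,20)·!0 = 4845·9 + 1140·2 + 190·1 + 20·0 + 1·1 = 46076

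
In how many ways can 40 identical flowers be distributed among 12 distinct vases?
C(40+12-1, 12-1) = C(51, 11) = 47626016970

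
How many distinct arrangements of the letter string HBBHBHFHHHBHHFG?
15! / (8! × 1! × 4! × 2!) = 675675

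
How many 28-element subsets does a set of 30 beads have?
C(30,28) = 30!/(28!×2!) = 435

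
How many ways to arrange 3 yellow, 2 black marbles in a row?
5! / (3! × 2!) = 10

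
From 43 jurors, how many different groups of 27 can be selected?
C(43,27) = 43!/(27!×16!) = 265182149218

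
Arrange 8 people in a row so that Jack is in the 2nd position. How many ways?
Fix one position: (8-1)! = 5040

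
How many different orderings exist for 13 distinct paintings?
13! = 6227020800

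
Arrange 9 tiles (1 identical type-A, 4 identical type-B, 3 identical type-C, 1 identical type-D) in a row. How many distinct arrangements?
9! / (1! × 4! × 3! × 1!) = 2520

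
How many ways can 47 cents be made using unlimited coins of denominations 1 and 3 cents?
Coefficient of x^47 in 1/(1-x^1) · 1/(1-x^3). Use j coins of 3 for j = 0..⌊47/3⌋ = 15, the rest in 1s: 15 + 1 = 16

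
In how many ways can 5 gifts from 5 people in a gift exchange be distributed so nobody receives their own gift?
!5 = Σ_{j=0}^{5} (-1)^j·5!/j! = 120 - 120 + 60 - 20 + 5 - 1 = 44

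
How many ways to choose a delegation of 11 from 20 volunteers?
C(20,11) = 20!/(11!×9!) = 167960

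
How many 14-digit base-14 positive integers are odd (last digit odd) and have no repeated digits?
Last∈{1,3,5,7,9,11,13}. Last=0: 0. Last nonzero: 7×12×P(12,12) = 40236134400. Total = 40236134400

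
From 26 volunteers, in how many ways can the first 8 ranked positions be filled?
P(26,8) = 26!/(26-8)! = 62990928000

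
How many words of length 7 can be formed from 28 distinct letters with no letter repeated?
P(28,7) = 28!/(28-7)! = 5967561600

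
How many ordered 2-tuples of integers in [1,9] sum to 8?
Coefficient of x^8 in (x + x² + ... + x^9)^2. By inclusion-exclusion on dice exceeding 9: Σ_j (-1)^j C(2,j)·C(8-1-9j, 1) = C(2,0)·C(7,1) = 1·7 = 7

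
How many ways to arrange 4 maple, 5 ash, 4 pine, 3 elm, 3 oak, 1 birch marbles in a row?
20! / (4! × 5! × 4! × 3! × 3! × 1!) = 977728752000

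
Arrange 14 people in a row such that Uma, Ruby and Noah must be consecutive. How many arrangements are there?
Treat the 3 as one block: (14-3+1)! × 3! = 479001600 × 6 = 2874009600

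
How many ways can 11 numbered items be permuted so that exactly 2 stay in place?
Choose the 2 fixed points C(11,2) = 55, derange the rest: !9 = Σ_{j=0}^{9} (-1)^j·9!/j! = 362880 - 362880 + 181440 - 60480 + 15120 - 3024 + 504 - 72 + 9 - 1 = 133496. Product = 55 × 133496 = 7342280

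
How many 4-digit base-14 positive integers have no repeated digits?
First digit: 13 choices (nonzero). Then descending: 13 × 13 × 12 × 11 = 22308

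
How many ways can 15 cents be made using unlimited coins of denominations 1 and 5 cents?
Coefficient of x^15 in 1/(1-x^1) · 1/(1-x^5). Use j coins of 5 for j = 0..⌊15/5⌋ = 3, the rest in 1s: 3 + 1 = 4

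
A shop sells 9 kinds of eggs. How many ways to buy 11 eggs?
C(11+9-1, 9-1) = C(19, 8) = 75582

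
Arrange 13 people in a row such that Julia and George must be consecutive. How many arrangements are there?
Treat the 2 as one block: (13-2+1)! × 2! = 479001600 × 2 = 958003200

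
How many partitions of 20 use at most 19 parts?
By conjugation, equals partitions of 20 into parts ≤ 19. Let r_j(i) = number of partitions of i into parts ≤ j, for i = 0..20. r_1(i) = 1 for all i; r_j(i) = r_{j-1}(i) + r_j(i-j). Rows j = 2..19: ≤2: 1 1 2 2 3 3 4 4 5 5 6 6 7 7 8 8 9 9 10 10 11; ≤3: 1 1 2 3 4 5 7 8 10 12 14 16 19 21 24 27 30 33 37 40 44; ≤4: 1 1 2 3 5 6 9 11 15 18 23 27 34 39 47 54 64 72 84 94 108; ≤5: 1 1 2 3 5 7 10 13 18 23 30 37 47 57 70 84 101 119 141 164 192; ≤6: 1 1 2 3 5 7 11 14 20 26 35 44 58 71 90 110 136 163 199 235 282; ≤7: 1 1 2 3 5 7 11 15 21 28 38 49 65 82 105 131 164 201 248 300 364; ≤8: 1 1 2 3 5 7 11 15 22 29 40 52 70 89 116 146 186 230 288 352 434; ≤9: 1 1 2 3 5 7 11 15 22 30 41 54 73 94 123 157 201 252 318 393 488; ≤10: 1 1 2 3 5 7 11 15 22 30 42 55 75 97 128 164 212 267 340 423 530; ≤11: 1 1 2 3 5 7 11 15 22 30 42 56 76 99 131 169 219 278 355 445 560; ≤12: 1 1 2 3 5 7 11 15 22 30 42 56 77 100 133 172 224 285 366 460 582; ≤13: 1 1 2 3 5 7 11 15 22 30 42 56 77 101 134 174 227 290 373 471 597; ≤14: 1 1 2 3 5 7 11 15 22 30 42 56 77 101 135 175 229 293 378 478 608; ≤15: 1 1 2 3 5 7 11 15 22 30 42 56 77 101 135 176 230 295 381 483 615; ≤16: 1 1 2 3 5 7 11 15 22 30 42 56 77 101 135 176 231 296 383 486 620; ≤17: 1 1 2 3 5 7 11 15 22 30 42 56 77 101 135 176 231 297 384 488 623; ≤18: 1 1 2 3 5 7 11 15 22 30 42 56 77 101 135 176 231 297 385 489 625; ≤19: 1 1 2 3 5 7 11 15 22 30 42 56 77 101 135 176 231 297 385 490 626. r_19(20) = 626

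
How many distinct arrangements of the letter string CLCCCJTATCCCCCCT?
16! / (1! × 1! × 10! × 1! × 3!) = 960960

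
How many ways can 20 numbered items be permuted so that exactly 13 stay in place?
Choose the 13 fixed points C(20,13) = 77520, derange the rest: !7 = Σ_{j=0}^{7} (-1)^j·7!/j! = 5040 - 5040 + 2520 - 840 + 210 - 42 + 7 - 1 = 1854. Product = 77520 × 1854 = 143722080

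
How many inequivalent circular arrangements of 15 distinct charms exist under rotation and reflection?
(15-1)!/2 = 87178291200/2 = 43589145600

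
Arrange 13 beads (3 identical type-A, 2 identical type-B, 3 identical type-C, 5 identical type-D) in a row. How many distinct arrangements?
13! / (3! × 2! × 3! × 5!) = 720720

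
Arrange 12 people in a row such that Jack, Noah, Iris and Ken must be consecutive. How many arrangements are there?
Treat the 4 as one block: (12-4+1)! × 4! = 362880 × 24 = 8709120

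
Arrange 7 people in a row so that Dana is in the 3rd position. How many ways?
Fix one position: (7-1)! = 720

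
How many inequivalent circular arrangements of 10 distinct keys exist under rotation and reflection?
(10-1)!/2 = 362880/2 = 181440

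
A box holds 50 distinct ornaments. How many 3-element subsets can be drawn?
C(50,3) = 50!/(3!×47!) = 19600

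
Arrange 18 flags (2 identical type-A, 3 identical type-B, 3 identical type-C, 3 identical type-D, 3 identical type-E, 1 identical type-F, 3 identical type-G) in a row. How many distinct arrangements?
18! / (2! × 3! × 3! × 3! × 3! × 1! × 3!) = 411675264000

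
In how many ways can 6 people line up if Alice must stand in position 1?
Fix one position: (6-1)! = 120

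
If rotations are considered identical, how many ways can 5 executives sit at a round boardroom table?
Circular: fix one position, arrange the rest. (5-1)! = 24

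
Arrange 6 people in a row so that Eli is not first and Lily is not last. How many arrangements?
By inclusion-exclusion: 6! - 2×(6-1)! + (6-2)! = 720 - 240 + 24 = 504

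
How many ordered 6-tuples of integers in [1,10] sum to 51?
Coefficient of x^51 in (x + x² + ... + x^10)^6. By inclusion-exclusion on dice exceeding 10: Σ_j (-1)^j C(6,j)·C(51-1-10j, 5) = C(6,0)·C(50,5) - C(6,1)·C(40,5) + C(6,2)·C(30,5) - C(6,3)·C(20,5) + C(6,4)·C(10,5) = 1·2118760 - 6·658008 + 15·142506 - 20·15504 + 15·252 = 2002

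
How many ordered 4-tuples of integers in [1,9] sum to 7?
Coefficient of x^7 in (x + x² + ... + x^9)^4. By inclusion-exclusion on dice exceeding 9: Σ_j (-1)^j C(4,j)·C(7-1-9j, 3) = C(4,0)·C(6,3) = 1·20 = 20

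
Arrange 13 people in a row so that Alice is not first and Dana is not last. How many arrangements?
By inclusion-exclusion: 13! - 2×(13-1)! + (13-2)! = 6227020800 - 958003200 + 39916800 = 5308934400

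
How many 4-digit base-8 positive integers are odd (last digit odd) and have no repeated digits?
Last∈{1,3,5,7}. Last=0: 0. Last nonzero: 4×6×P(6,2) = 720. Total = 720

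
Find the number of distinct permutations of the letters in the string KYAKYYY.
7! / (1! × 4! × 2!) = 105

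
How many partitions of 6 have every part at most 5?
Let r_j(i) = number of partitions of i into parts ≤ j, for i = 0..6. r_1(i) = 1 for all i; r_j(i) = r_{j-1}(i) + r_j(i-j). Rows j = 2..5: ≤2: 1 1 2 2 3 3 4; ≤3: 1 1 2 3 4 5 7; ≤4: 1 1 2 3 5 6 9; ≤5: 1 1 2 3 5 7 10. r_5(6) = 10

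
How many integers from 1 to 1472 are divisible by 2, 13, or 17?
⌊1472/2⌋+⌊1472/13⌋+⌊1472/17⌋ - ⌊1472/26⌋-⌊1472/34⌋-⌊1472/221⌋ + ⌊1472/442⌋ = 736+113+86 - 56-43-6 + 3 = 833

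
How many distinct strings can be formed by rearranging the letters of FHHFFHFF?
8! / (3! × 5!) = 56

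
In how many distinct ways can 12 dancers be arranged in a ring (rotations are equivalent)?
Circular: fix one position, arrange the rest. (12-1)! = 39916800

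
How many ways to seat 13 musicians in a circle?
Circular: fix one position, arrange the rest. (13-1)! = 479001600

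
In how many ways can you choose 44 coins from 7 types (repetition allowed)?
C(44+7-1, 7-1) = C(50, 6) = 15890700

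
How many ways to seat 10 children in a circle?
Circular: fix one position, arrange the rest. (10-1)! = 362880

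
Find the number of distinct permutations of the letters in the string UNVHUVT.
7! / (1! × 1! × 1! × 2! × 2!) = 1260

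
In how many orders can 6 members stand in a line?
6! = 720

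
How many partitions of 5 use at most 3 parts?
By conjugation, equals partitions of 5 into parts ≤ 3. Let r_j(i) = number of partitions of i into parts ≤ j, for i = 0..5. r_1(i) = 1 for all i; r_j(i) = r_{j-1}(i) + r_j(i-j). Rows j = 2..3: ≤2: 1 1 2 2 3 3; ≤3: 1 1 2 3 4 5. r_3(5) = 5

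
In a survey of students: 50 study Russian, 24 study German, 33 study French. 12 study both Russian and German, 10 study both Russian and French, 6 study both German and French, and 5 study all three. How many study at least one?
|A∪B∪C| = 50+24+33-12-10-6+5 = 84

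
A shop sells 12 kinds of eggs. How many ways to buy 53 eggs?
C(53+12-1, 12-1) = C(64, 11) = 743595781824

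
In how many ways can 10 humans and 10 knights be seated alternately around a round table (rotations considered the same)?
Fix one of the humans: (10-1)! ways for the remaining humans, × 10! ways for the knights = 362880 × 3628800 = 1316818944000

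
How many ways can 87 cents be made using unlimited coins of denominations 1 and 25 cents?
Coefficient of x^87 in 1/(1-x^1) · 1/(1-x^25). Use j coins of 25 for j = 0..⌊87/25⌋ = 3, the rest in 1s: 3 + 1 = 4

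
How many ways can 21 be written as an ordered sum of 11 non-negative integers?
C(21+11-1, 11-1) = C(31, 10) = 44352165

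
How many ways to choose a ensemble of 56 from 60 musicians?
C(60,56) = 60!/(56!×4!) = 487635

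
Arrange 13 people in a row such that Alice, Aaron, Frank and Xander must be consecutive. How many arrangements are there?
Treat the 4 as one block: (13-4+1)! × 4! = 3628800 × 24 = 87091200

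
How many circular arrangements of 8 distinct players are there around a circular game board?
Circular: fix one position, arrange the rest. (8-1)! = 5040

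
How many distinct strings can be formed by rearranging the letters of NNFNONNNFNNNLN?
14! / (1! × 2! × 1! × 10!) = 12012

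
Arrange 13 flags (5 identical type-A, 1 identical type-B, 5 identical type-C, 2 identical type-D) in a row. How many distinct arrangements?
13! / (5! × 1! × 5! × 2!) = 216216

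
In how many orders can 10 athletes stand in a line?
10! = 3628800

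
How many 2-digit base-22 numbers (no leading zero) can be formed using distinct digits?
First digit: 21 choices (nonzero). Then descending: 21 × 21 = 441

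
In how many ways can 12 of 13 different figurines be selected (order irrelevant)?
C(13,12) = 13!/(12!×1!) = 13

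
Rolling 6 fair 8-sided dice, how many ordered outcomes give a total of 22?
Coefficient of x^22 in (x + x² + ... + x^8)^6. By inclusion-exclusion on dice exceeding 8: Σ_j (-1)^j C(6,j)·C(22-1-8j, 5) = C(6,0)·C(21,5) - C(6,1)·C(13,5) + C(6,2)·C(5,5) = 1·20349 - 6·1287 + 15·1 = 12642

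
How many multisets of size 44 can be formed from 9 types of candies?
C(44+9-1, 9-1) = C(52, 8) = 752538150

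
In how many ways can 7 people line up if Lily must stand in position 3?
Fix one position: (7-1)! = 720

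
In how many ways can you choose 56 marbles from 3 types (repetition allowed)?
C(56+3-1, 3-1) = C(58, 2) = 1653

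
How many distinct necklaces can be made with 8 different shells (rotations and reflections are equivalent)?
(8-1)!/2 = 5040/2 = 2520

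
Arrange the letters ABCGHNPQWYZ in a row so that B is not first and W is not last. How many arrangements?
By inclusion-exclusion: 11! - 2×(11-1)! + (11-2)! = 39916800 - 7257600 + 362880 = 33022080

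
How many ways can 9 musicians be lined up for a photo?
9! = 362880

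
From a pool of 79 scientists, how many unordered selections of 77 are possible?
C(79,77) = 79!/(77!×2!) = 3081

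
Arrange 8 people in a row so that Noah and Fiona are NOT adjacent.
Total - adjacent = 8! - (8-1)!×2 = 40320 - 10080 = 30240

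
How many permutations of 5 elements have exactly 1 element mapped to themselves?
Choose the 1 fixed point C(5,1) = 5, derange the rest: !4 = Σ_{j=0}^{4} (-1)^j·4!/j! = 24 - 24 + 12 - 4 + 1 = 9. Product = 5 × 9 = 45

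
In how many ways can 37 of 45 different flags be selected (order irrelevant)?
C(45,37) = 45!/(37!×8!) = 215553195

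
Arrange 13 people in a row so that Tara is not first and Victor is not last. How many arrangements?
By inclusion-exclusion: 13! - 2×(13-1)! + (13-2)! = 6227020800 - 958003200 + 39916800 = 5308934400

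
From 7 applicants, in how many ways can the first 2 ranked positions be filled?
P(7,2) = 7!/(7-2)! = 42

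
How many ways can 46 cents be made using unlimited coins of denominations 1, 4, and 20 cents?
Coefficient of x^46 in 1/(1-x^1) · 1/(1-x^4) · 1/(1-x^20). Case on j = number of 20-cent coins (j = 0..2); remainder r = 46 - 20j is made from {1,4} in ⌊r/4⌋+1 ways. r = 46, 26, 6 → 12 + 7 + 2 = 21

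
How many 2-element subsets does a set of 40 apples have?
C(40,2) = 40!/(2!×38!) = 780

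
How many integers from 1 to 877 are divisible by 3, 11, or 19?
⌊877/3⌋+⌊877/11⌋+⌊877/19⌋ - ⌊877/33⌋-⌊877/57⌋-⌊877/209⌋ + ⌊877/627⌋ = 292+79+46 - 26-15-4 + 1 = 373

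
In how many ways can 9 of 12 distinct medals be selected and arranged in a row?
P(12,9) = 12!/(12-9)! = 79833600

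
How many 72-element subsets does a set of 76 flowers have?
C(76,72) = 76!/(72!×4!) = 1282975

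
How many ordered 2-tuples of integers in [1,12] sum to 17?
Coefficient of x^17 in (x + x² + ... + x^12)^2. By inclusion-exclusion on dice exceeding 12: Σ_j (-1)^j C(2,j)·C(17-1-12j, 1) = C(2,0)·C(16,1) - C(2,1)·C(4,1) = 1·16 - 2·4 = 8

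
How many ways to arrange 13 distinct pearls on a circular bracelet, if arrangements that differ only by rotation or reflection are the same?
(13-1)!/2 = 479001600/2 = 239500800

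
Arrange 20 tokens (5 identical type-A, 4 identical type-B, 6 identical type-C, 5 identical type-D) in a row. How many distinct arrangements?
20! / (5! × 4! × 6! × 5!) = 9777287520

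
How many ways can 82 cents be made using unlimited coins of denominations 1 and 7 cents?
Coefficient of x^82 in 1/(1-x^1) · 1/(1-x^7). Use j coins of 7 for j = 0..⌊82/7⌋ = 11, the rest in 1s: 11 + 1 = 12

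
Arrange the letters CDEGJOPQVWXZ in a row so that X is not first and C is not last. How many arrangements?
By inclusion-exclusion: 12! - 2×(12-1)! + (12-2)! = 479001600 - 79833600 + 3628800 = 402796800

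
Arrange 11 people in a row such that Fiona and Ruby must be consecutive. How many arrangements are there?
Treat the 2 as one block: (11-2+1)! × 2! = 3628800 × 2 = 7257600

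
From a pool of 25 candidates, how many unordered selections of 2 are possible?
C(25,2) = 25!/(2!×23!) = 300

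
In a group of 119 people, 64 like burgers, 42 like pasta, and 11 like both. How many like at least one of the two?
|A∪B| = |A| + |B| - |A∩B| = 64 + 42 - 11 = 95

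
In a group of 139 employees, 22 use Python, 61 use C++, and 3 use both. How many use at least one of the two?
|A∪B| = |A| + |B| - |A∩B| = 22 + 61 - 3 = 80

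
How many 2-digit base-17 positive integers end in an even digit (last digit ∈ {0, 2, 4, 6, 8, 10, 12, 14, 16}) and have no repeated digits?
Last∈{0,2,4,6,8,10,12,14,16}. Last=0: 16. Last nonzero: 8×15×P(15,0) = 120. Total = 136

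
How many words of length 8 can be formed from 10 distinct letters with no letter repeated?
P(10,8) = 10!/(10-8)! = 1814400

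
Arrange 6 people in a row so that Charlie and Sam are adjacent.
Treat as block: (6-1)! × 2! = 120 × 2 = 240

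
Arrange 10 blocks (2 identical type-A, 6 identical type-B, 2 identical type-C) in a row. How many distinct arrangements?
10! / (2! × 6! × 2!) = 1260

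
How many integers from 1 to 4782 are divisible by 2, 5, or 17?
⌊4782/2⌋+⌊4782/5⌋+⌊4782/17⌋ - ⌊4782/10⌋-⌊4782/34⌋-⌊4782/85⌋ + ⌊4782/170⌋ = 2391+956+281 - 478-140-56 + 28 = 2982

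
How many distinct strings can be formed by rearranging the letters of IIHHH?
5! / (3! × 2!) = 10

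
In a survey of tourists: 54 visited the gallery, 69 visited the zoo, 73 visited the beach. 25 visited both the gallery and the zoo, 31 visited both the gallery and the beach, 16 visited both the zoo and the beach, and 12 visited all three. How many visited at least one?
|A∪B∪C| = 54+69+73-25-31-16+12 = 136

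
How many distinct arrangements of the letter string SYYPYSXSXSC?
11! / (1! × 1! × 2! × 4! × 3!) = 138600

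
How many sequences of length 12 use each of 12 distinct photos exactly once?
12! = 479001600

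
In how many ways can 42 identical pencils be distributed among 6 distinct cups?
C(42+6-1, 6-1) = C(47, 5) = 1533939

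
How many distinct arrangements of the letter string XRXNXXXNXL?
10! / (1! × 1! × 2! × 6!) = 2520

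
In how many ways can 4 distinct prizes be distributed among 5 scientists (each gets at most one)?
P(5,4) = 5!/(5-4)! = 120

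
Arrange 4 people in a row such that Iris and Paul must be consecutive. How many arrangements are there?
Treat the 2 as one block: (4-2+1)! × 2! = 6 × 2 = 12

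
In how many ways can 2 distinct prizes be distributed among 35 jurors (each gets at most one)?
P(35,2) = 35!/(35-2)! = 1190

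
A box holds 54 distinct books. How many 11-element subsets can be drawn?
C(54,11) = 54!/(11!×43!) = 95722852680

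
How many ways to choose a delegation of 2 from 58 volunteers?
C(58,2) = 58!/(2!×56!) = 1653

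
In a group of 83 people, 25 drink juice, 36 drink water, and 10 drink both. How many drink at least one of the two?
|A∪B| = |A| + |B| - |A∩B| = 25 + 36 - 10 = 51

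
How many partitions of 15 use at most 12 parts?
By conjugation, equals partitions of 15 into parts ≤ 12. Let r_j(i) = number of partitions of i into parts ≤ j, for i = 0..15. r_1(i) = 1 for all i; r_j(i) = r_{j-1}(i) + r_j(i-j). Rows j = 2..12: ≤2: 1 1 2 2 3 3 4 4 5 5 6 6 7 7 8 8; ≤3: 1 1 2 3 4 5 7 8 10 12 14 16 19 21 24 27; ≤4: 1 1 2 3 5 6 9 11 15 18 23 27 34 39 47 54; ≤5: 1 1 2 3 5 7 10 13 18 23 30 37 47 57 70 84; ≤6: 1 1 2 3 5 7 11 14 20 26 35 44 58 71 90 110; ≤7: 1 1 2 3 5 7 11 15 21 28 38 49 65 82 105 131; ≤8: 1 1 2 3 5 7 11 15 22 29 40 52 70 89 116 146; ≤9: 1 1 2 3 5 7 11 15 22 30 41 54 73 94 123 157; ≤10: 1 1 2 3 5 7 11 15 22 30 42 55 75 97 128 164; ≤11: 1 1 2 3 5 7 11 15 22 30 42 56 76 99 131 169; ≤12: 1 1 2 3 5 7 11 15 22 30 42 56 77 100 133 172. r_12(15) = 172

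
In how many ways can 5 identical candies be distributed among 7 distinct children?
C(5+7-1, 7-1) = C(11, 6) = 462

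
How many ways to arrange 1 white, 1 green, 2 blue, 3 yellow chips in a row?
7! / (1! × 1! × 2! × 3!) = 420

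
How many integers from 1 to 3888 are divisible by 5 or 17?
⌊3888/5⌋ + ⌊3888/17⌋ - ⌊3888/85⌋ = 777 + 228 - 45 = 960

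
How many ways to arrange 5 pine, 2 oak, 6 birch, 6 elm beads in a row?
19! / (5! × 2! × 6! × 6!) = 977728752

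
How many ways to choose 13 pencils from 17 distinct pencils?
C(17,13) = 17!/(13!×4!) = 2380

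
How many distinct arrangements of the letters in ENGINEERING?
11! / (3! × 3! × 2! × 2! × 1!) = 277200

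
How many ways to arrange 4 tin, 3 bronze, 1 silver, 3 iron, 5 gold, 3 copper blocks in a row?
19! / (4! × 3! × 1! × 3! × 5! × 3!) = 195545750400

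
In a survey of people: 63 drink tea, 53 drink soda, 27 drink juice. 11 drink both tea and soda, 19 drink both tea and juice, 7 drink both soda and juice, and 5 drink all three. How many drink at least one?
|A∪B∪C| = 63+53+27-11-19-7+5 = 111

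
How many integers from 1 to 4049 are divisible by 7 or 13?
⌊4049/7⌋ + ⌊4049/13⌋ - ⌊4049/91⌋ = 578 + 311 - 44 = 845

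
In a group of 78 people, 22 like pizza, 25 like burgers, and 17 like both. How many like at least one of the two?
|A∪B| = |A| + |B| - |A∩B| = 22 + 25 - 17 = 30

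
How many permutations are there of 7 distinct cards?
7! = 5040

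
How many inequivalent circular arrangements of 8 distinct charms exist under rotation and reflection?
(8-1)!/2 = 5040/2 = 2520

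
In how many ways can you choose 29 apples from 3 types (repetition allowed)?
C(29+3-1, 3-1) = C(31, 2) = 465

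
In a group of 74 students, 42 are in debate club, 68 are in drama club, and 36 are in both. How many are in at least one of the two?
|A∪B| = |A| + |B| - |A∩B| = 42 + 68 - 36 = 74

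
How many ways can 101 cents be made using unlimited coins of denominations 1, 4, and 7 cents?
Coefficient of x^101 in 1/(1-x^1) · 1/(1-x^4) · 1/(1-x^7). Case on j = number of 7-cent coins (j = 0..14); remainder r = 101 - 7j is made from {1,4} in ⌊r/4⌋+1 ways. r = 101, 94, 87, 80, 73, 66, 59, 52, 45, 38, 31, 24, 17, 10, 3 → 26 + 24 + 22 + 21 + 19 + 17 + 15 + 14 + 12 + 10 + 8 + 7 + 5 + 3 + 1 = 204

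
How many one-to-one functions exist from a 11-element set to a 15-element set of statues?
P(15,11) = 15!/(15-11)! = 54486432000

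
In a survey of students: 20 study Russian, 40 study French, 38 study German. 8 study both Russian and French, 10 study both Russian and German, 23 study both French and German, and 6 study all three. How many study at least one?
|A∪B∪C| = 20+40+38-8-10-23+6 = 63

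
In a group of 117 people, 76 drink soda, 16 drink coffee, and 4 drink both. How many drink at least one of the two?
|A∪B| = |A| + |B| - |A∩B| = 76 + 16 - 4 = 88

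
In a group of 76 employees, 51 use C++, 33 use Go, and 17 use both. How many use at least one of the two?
|A∪B| = |A| + |B| - |A∩B| = 51 + 33 - 17 = 67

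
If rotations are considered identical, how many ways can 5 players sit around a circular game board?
Circular: fix one position, arrange the rest. (5-1)! = 24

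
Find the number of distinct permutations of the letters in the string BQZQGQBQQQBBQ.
13! / (1! × 1! × 7! × 4!) = 51480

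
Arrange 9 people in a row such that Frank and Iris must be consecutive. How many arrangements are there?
Treat the 2 as one block: (9-2+1)! × 2! = 40320 × 2 = 80640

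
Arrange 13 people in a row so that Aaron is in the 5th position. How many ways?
Fix one position: (13-1)! = 479001600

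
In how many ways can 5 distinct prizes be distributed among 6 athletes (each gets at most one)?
P(6,5) = 6!/(6-5)! = 720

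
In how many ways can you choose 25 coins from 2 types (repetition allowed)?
C(25+2-1, 2-1) = C(26, 1) = 26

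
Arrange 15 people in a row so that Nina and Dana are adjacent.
Treat as block: (15-1)! × 2! = 87178291200 × 2 = 174356582400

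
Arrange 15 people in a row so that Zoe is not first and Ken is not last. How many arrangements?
By inclusion-exclusion: 15! - 2×(15-1)! + (15-2)! = 1307674368000 - 174356582400 + 6227020800 = 1139544806400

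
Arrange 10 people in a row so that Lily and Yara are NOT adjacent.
Total - adjacent = 10! - (10-1)!×2 = 3628800 - 725760 = 2903040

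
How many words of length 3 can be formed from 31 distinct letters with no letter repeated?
P(31,3) = 31!/(31-3)! = 26970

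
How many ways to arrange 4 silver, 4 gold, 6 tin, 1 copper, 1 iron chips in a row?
16! / (4! × 4! × 6! × 1! × 1!) = 50450400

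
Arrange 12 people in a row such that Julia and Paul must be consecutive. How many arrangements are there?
Treat the 2 as one block: (12-2+1)! × 2! = 39916800 × 2 = 79833600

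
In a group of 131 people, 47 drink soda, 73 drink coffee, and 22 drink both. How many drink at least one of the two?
|A∪B| = |A| + |B| - |A∩B| = 47 + 73 - 22 = 98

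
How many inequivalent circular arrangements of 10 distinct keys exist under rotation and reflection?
(10-1)!/2 = 362880/2 = 181440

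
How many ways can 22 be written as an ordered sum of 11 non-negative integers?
C(22+11-1, 11-1) = C(32, 10) = 64512240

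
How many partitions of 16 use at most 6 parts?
By conjugation, equals partitions of 16 into parts ≤ 6. Let r_j(i) = number of partitions of i into parts ≤ j, for i = 0..16. r_1(i) = 1 for all i; r_j(i) = r_{j-1}(i) + r_j(i-j). Rows j = 2..6: ≤2: 1 1 2 2 3 3 4 4 5 5 6 6 7 7 8 8 9; ≤3: 1 1 2 3 4 5 7 8 10 12 14 16 19 21 24 27 30; ≤4: 1 1 2 3 5 6 9 11 15 18 23 27 34 39 47 54 64; ≤5: 1 1 2 3 5 7 10 13 18 23 30 37 47 57 70 84 101; ≤6: 1 1 2 3 5 7 11 14 20 26 35 44 58 71 90 110 136. r_6(16) = 136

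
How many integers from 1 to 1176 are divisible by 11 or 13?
⌊1176/11⌋ + ⌊1176/13⌋ - ⌊1176/143⌋ = 106 + 90 - 8 = 188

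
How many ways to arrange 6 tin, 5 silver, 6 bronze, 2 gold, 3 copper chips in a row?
22! / (6! × 5! × 6! × 2! × 3!) = 1505702278080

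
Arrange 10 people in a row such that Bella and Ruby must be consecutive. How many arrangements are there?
Treat the 2 as one block: (10-2+1)! × 2! = 362880 × 2 = 725760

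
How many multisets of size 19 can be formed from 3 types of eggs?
C(19+3-1, 3-1) = C(21, 2) = 210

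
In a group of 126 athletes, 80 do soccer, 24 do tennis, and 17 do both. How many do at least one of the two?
|A∪B| = |A| + |B| - |A∩B| = 80 + 24 - 17 = 87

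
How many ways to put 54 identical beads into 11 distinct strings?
C(54+11-1, 11-1) = C(64, 10) = 151473214816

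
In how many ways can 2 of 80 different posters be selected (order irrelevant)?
C(80,2) = 80!/(2!×78!) = 3160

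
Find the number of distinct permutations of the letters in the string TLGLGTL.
7! / (2! × 3! × 2!) = 210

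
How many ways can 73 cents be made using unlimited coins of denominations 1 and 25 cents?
Coefficient of x^73 in 1/(1-x^1) · 1/(1-x^25). Use j coins of 25 for j = 0..⌊73/25⌋ = 2, the rest in 1s: 2 + 1 = 3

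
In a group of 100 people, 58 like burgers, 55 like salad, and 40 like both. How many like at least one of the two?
|A∪B| = |A| + |B| - |A∩B| = 58 + 55 - 40 = 73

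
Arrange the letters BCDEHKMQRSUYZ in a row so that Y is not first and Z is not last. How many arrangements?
By inclusion-exclusion: 13! - 2×(13-1)! + (13-2)! = 6227020800 - 958003200 + 39916800 = 5308934400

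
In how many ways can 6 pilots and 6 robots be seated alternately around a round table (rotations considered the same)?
Fix one of the pilots: (6-1)! ways for the remaining pilots, × 6! ways for the robots = 120 × 720 = 86400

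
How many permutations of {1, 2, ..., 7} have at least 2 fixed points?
Exactly j fixed points: C(7,j)·!(7-j); sum over j ≥ 2 (derangement numbers via !m = (m-1)·(!(m-1) + !(m-2)): !0..!5 = 1, 0, 1, 2, 9, 44). Σ_{j=2}^{7} C(7,j)·!(7-j) = C(7,2)·!5 + C(7,3)·!4 + C(7,4)·!3 + C(7,5)·!2 + C(7,6)·!1 + C(7,7)·!0 = 21·44 + 35·9 + 35·2 + 21·1 + 7·0 + 1·1 = 1331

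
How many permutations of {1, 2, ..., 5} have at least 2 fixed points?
Exactly j fixed points: C(5,j)·!(5-j); sum over j ≥ 2 (derangement numbers via !m = (m-1)·(!(m-1) + !(m-2)): !0..!3 = 1, 0, 1, 2). Σ_{j=2}^{5} C(5,j)·!(5-j) = C(5,2)·!3 + C(5,3)·!2 + C(5,4)·!1 + C(5,5)·!0 = 10·2 + 10·1 + 5·0 + 1·1 = 31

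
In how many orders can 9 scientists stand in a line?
9! = 362880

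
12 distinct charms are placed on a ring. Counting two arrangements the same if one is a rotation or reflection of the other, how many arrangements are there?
(12-1)!/2 = 39916800/2 = 19958400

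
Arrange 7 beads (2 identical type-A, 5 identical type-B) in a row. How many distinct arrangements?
7! / (2! × 5!) = 21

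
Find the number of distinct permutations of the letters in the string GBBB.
4! / (1! × 3!) = 4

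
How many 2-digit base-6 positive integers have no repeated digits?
First digit: 5 choices (nonzero). Then descending: 5 × 5 = 25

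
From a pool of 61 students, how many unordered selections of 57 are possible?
C(61,57) = 61!/(57!×4!) = 521855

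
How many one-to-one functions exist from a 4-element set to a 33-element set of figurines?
P(33,4) = 33!/(33-4)! = 982080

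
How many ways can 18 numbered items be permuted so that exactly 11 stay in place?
Choose the 11 fixed points C(18,11) = 31824, derange the rest: !7 = Σ_{j=0}^{7} (-1)^j·7!/j! = 5040 - 5040 + 2520 - 840 + 210 - 42 + 7 - 1 = 1854. Product = 31824 × 1854 = 59001696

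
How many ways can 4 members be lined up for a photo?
4! = 24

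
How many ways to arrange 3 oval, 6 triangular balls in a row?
9! / (3! × 6!) = 84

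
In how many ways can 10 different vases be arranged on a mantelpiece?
10! = 3628800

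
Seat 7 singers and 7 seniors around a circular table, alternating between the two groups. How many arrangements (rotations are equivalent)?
Fix one of the singers: (7-1)! ways for the remaining singers, × 7! ways for the seniors = 720 × 5040 = 3628800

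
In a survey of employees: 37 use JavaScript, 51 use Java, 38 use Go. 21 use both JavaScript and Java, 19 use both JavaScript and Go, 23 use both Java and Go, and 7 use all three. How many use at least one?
|A∪B∪C| = 37+51+38-21-19-23+7 = 70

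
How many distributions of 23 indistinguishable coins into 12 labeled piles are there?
C(23+12-1, 12-1) = C(34, 11) = 286097760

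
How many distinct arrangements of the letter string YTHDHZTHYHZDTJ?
14! / (1! × 2! × 2! × 3! × 2! × 4!) = 75675600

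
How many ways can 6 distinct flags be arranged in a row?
6! = 720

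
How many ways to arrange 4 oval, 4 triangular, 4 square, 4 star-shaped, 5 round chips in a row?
21! / (4! × 4! × 4! × 4! × 5!) = 1283268987000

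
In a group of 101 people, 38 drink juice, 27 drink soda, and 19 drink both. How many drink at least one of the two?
|A∪B| = |A| + |B| - |A∩B| = 38 + 27 - 19 = 46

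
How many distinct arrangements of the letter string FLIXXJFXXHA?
11! / (1! × 2! × 1! × 1! × 4! × 1! × 1!) = 831600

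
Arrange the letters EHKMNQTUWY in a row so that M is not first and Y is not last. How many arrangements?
By inclusion-exclusion: 10! - 2×(10-1)! + (10-2)! = 3628800 - 725760 + 40320 = 2943360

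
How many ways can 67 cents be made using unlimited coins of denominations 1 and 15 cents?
Coefficient of x^67 in 1/(1-x^1) · 1/(1-x^15). Use j coins of 15 for j = 0..⌊67/15⌋ = 4, the rest in 1s: 4 + 1 = 5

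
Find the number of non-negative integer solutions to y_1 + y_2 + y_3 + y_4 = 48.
C(48+4-1, 4-1) = C(51, 3) = 20825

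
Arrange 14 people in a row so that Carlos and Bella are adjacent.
Treat as block: (14-1)! × 2! = 6227020800 × 2 = 12454041600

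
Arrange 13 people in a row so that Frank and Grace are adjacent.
Treat as block: (13-1)! × 2! = 479001600 × 2 = 958003200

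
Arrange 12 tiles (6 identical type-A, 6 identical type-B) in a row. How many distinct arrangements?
12! / (6! × 6!) = 924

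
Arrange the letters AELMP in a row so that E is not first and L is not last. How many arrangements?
By inclusion-exclusion: 5! - 2×(5-1)! + (5-2)! = 120 - 48 + 6 = 78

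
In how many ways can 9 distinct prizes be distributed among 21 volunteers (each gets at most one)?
P(21,9) = 21!/(21-9)! = 106661318400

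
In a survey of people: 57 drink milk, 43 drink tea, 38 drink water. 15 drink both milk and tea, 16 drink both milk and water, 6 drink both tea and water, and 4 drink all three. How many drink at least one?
|A∪B∪C| = 57+43+38-15-16-6+4 = 105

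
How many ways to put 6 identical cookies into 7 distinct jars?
C(6+7-1, 7-1) = C(12, 6) = 924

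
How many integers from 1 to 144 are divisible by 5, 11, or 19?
⌊144/5⌋+⌊144/11⌋+⌊144/19⌋ - ⌊144/55⌋-⌊144/95⌋-⌊144/209⌋ + ⌊144/1045⌋ = 28+13+7 - 2-1-0 + 0 = 45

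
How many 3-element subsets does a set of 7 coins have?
C(7,3) = 7!/(3!×4!) = 35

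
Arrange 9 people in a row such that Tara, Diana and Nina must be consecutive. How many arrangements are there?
Treat the 3 as one block: (9-3+1)! × 3! = 5040 × 6 = 30240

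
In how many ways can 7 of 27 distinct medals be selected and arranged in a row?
P(27,7) = 27!/(27-7)! = 4475671200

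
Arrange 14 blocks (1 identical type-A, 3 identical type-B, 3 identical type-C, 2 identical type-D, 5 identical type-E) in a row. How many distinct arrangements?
14! / (1! × 3! × 3! × 2! × 5!) = 10090080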